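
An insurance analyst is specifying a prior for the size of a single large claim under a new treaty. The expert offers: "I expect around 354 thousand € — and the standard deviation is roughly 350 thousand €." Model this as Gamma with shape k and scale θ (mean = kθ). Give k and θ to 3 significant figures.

For Gamma(k, scale θ): mean = kθ, variance = kθ², so CV = 1/√k.
CV = SD/mean = 350/354 = 0.9887, hence k = 1/CV² = 1.02.
Then θ = mean/k = 354/1.02 = 346.

k ≈ 1.02, θ ≈ 346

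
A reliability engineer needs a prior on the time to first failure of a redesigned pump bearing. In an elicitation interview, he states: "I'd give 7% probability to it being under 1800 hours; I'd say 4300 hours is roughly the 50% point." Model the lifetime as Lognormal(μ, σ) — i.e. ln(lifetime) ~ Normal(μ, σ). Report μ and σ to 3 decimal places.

μ ≈ 8.366, σ ≈ 0.590

If T ~ Lognormal(μ,σ) then ln T ~ Normal(μ,σ), so the p-quantile of ln T is μ + z_p·σ.
ln(1800) = 7.496 and ln(4300) = 8.366; z_{0.07} = -1.476, z_{0.5} = 0.
σ = (8.366 − 7.496)/(0 − (-1.476)) = 0.590.
μ = 7.496 − (-1.476)·0.590 = 8.366.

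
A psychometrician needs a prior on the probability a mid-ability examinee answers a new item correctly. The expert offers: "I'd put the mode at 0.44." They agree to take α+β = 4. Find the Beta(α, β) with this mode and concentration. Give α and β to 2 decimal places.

α = 1.88, β = 2.12

For α,β > 1 the Beta mode is (α−1)/(α+β−2). With α+β = 4, the mode is (α−1)/2.
Set (α−1)/2 = 0.44 → α = 1 + 0.44·2 = 1.88.
β = 4 − α = 2.12.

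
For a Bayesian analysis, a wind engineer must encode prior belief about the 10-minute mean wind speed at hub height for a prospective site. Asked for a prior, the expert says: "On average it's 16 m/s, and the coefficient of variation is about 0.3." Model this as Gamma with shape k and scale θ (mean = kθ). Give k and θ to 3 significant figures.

k ≈ 11.1, θ ≈ 1.44

For Gamma(k, scale θ): mean = kθ, variance = kθ², so CV = 1/√k.
CV = 0.3, hence k = 1/CV² = 11.1.
Then θ = mean/k = 16/11.1 = 1.44.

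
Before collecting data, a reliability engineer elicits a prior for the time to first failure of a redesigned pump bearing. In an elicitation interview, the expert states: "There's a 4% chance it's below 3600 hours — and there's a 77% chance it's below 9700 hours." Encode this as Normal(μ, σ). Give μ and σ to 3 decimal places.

For Normal(μ,σ), the p-quantile is μ + z_p·σ. Here z_{0.04} = -1.751, z_{0.77} = 0.7388.
So 3600 = μ − 1.751σ and 9700 = μ + 0.7388σ.
Subtracting: σ = (9700 − 3600)/(0.7388 − (-1.751)) = 2450.259.
Then μ = 3600 − (-1.751)·2450.259 = 7889.634.

μ = 7889.634, σ = 2450.259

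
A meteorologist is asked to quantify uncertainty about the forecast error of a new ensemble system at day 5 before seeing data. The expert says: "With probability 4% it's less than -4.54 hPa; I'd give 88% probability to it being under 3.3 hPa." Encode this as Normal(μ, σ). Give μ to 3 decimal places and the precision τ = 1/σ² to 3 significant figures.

μ = 0.151, τ = 0.139

The p-quantile of Normal(μ,σ) is μ + z_p·σ, with z_{0.04} = -1.751 and z_{0.88} = 1.175.
Eliminate σ: μ = (z₂·x₁ − z₁·x₂)/(z₂ − z₁) = (1.175·-4.54 − (-1.751)·3.3)/2.926 = 0.151.
Then σ = (x₂ − x₁)/(z₂ − z₁) = (3.3 − -4.54)/2.926 = 2.680.
Precision τ = 1/σ² = 1/2.68² = 0.139.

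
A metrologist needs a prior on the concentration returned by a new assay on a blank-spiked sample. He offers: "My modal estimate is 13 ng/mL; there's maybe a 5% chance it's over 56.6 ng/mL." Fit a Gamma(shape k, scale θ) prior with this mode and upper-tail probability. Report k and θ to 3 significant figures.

Gamma(k,θ) with k>1 has mode (k−1)θ, so θ = 13/(k−1).
Need P(X < 56.6) = 0.95 with θ tied to k this way. Start at k = 2, θ = 13: P(X<56.6) ≈ 0.931.
Too low — raise k to concentrate. Iterating converges to k ≈ 2.14.
Then θ = 13/(2.14−1) ≈ 11.4.

k ≈ 2.14, θ ≈ 11.4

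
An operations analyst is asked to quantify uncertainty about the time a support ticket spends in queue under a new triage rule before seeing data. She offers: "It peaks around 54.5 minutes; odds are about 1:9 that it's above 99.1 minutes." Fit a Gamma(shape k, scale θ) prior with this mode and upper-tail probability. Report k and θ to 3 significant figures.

Gamma(k,θ) with k>1 has mode (k−1)θ, so θ = 54.5/(k−1).
Need P(X < 99.1) = 0.9 with θ tied to k this way. Start at k = 2, θ = 54.5: P(X<99.1) ≈ 0.543.
Too low — raise k to concentrate. Iterating converges to k ≈ 6.33.
Then θ = 54.5/(6.33−1) ≈ 10.2.

k ≈ 6.33, θ ≈ 10.2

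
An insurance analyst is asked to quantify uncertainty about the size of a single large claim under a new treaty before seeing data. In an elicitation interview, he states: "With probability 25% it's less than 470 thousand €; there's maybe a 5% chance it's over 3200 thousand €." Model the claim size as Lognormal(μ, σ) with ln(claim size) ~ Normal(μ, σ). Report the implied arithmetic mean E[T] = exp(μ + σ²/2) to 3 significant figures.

If T ~ Lognormal(μ,σ) then ln T ~ Normal(μ,σ), so the p-quantile of ln T is μ + z_p·σ.
ln(470) = 6.153 and ln(3200) = 8.071; z_{0.25} = -0.6745, z_{0.95} = 1.645.
σ = (8.071 − 6.153)/(1.645 − (-0.6745)) = 0.827.
μ = 6.153 − (-0.6745)·0.827 = 6.711.
E[T] = exp(μ + σ²/2) = exp(6.711 + 0.3420) = 1160 thousand €.

E[T] ≈ 1160 thousand €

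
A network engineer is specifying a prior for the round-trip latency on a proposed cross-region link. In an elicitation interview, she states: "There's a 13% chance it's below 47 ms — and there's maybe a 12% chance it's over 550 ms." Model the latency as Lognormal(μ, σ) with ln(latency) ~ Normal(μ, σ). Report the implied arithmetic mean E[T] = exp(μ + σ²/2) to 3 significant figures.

If T ~ Lognormal(μ,σ) then ln T ~ Normal(μ,σ), so the p-quantile of ln T is μ + z_p·σ.
ln(47) = 3.85 and ln(550) = 6.31; z_{0.13} = -1.126, z_{0.88} = 1.175.
σ = (6.31 − 3.85)/(1.175 − (-1.126)) = 1.069.
μ = 3.85 − (-1.126)·1.069 = 5.054.
E[T] = exp(μ + σ²/2) = exp(5.054 + 0.5712) = 277 ms.

E[T] ≈ 277 ms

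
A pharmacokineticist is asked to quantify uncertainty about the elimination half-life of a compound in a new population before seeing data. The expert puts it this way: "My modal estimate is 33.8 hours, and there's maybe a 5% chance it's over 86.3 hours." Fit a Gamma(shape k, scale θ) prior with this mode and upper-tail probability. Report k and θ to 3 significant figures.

Gamma(k,θ) with k>1 has mode (k−1)θ, so θ = 33.8/(k−1).
Need P(X < 86.3) = 0.95 with θ tied to k this way. Start at k = 2, θ = 33.8: P(X<86.3) ≈ 0.723.
Too low — raise k to concentrate. Iterating converges to k ≈ 4.08.
Then θ = 33.8/(4.08−1) ≈ 11.

k ≈ 4.08, θ ≈ 11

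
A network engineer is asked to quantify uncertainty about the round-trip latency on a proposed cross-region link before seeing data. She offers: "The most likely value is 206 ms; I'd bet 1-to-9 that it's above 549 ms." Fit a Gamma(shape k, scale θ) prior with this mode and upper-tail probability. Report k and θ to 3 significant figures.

k ≈ 2.99, θ ≈ 103

Gamma(k,θ) with k>1 has mode (k−1)θ, so θ = 206/(k−1).
Need P(X < 549) = 0.9 with θ tied to k this way. Start at k = 2, θ = 206: P(X<549) ≈ 0.745.
Too low — raise k to concentrate. Iterating converges to k ≈ 2.99.
Then θ = 206/(2.99−1) ≈ 103.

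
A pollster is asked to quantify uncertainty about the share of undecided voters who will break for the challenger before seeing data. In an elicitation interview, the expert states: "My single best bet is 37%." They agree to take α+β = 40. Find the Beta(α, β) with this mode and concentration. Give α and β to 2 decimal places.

For α,β > 1 the Beta mode is (α−1)/(α+β−2). With α+β = 40, the mode is (α−1)/38.
Set (α−1)/38 = 0.37 → α = 1 + 0.37·38 = 15.06.
β = 40 − α = 24.94.

α = 15.06, β = 24.94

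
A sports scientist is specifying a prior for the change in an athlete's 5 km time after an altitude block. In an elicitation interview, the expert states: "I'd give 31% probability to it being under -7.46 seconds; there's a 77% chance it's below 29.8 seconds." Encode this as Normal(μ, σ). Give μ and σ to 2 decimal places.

μ = 7.50, σ = 30.18

The p-quantile of Normal(μ,σ) is μ + z_p·σ, with z_{0.31} = -0.4959 and z_{0.77} = 0.7388.
Eliminate σ: μ = (z₂·x₁ − z₁·x₂)/(z₂ − z₁) = (0.7388·-7.46 − (-0.4959)·29.8)/1.235 = 7.50.
Then σ = (x₂ − x₁)/(z₂ − z₁) = (29.8 − -7.46)/1.235 = 30.18.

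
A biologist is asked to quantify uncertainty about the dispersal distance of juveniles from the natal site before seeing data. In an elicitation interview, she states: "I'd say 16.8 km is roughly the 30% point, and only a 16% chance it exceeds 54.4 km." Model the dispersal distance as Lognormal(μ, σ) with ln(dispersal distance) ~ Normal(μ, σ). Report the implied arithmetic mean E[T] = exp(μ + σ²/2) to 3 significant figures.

E[T] ≈ 34 km

If T ~ Lognormal(μ,σ) then ln T ~ Normal(μ,σ), so the p-quantile of ln T is μ + z_p·σ.
ln(16.8) = 2.821 and ln(54.4) = 3.996; z_{0.3} = -0.5244, z_{0.84} = 0.9945.
σ = (3.996 − 2.821)/(0.9945 − (-0.5244)) = 0.774.
μ = 2.821 − (-0.5244)·0.774 = 3.227.
E[T] = exp(μ + σ²/2) = exp(3.227 + 0.2992) = 34 km.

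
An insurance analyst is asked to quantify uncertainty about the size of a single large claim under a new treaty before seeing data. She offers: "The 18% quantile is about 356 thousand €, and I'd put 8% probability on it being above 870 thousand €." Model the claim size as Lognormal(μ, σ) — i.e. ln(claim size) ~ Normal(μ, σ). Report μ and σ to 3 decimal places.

If T ~ Lognormal(μ,σ) then ln T ~ Normal(μ,σ), so the p-quantile of ln T is μ + z_p·σ.
ln(356) = 5.875 and ln(870) = 6.768; z_{0.18} = -0.9154, z_{0.92} = 1.405.
σ = (6.768 − 5.875)/(1.405 − (-0.9154)) = 0.385.
μ = 5.875 − (-0.9154)·0.385 = 6.227.

μ ≈ 6.227, σ ≈ 0.385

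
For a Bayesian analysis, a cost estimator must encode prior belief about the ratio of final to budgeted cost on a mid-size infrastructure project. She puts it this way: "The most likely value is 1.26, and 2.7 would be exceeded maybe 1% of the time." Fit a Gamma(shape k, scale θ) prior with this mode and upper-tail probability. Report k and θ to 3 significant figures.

Gamma(k,θ) with k>1 has mode (k−1)θ, so θ = 1.26/(k−1).
Need P(X < 2.7) = 0.99 with θ tied to k this way. Start at k = 2, θ = 1.26: P(X<2.7) ≈ 0.631.
Too low — raise k to concentrate. Iterating converges to k ≈ 9.34.
Then θ = 1.26/(9.34−1) ≈ 0.151.

k ≈ 9.34, θ ≈ 0.151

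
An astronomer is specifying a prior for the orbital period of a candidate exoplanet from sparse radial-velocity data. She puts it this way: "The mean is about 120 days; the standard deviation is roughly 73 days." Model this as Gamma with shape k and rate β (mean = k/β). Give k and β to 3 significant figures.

k ≈ 2.7, β ≈ 0.0225

For Gamma(k, rate β): mean = k/β, variance = k/β², so CV = 1/√k.
CV = SD/mean = 73/120 = 0.6083, hence k = 1/CV² = 2.7.
Then β = k/mean = 2.7/120 = 0.0225.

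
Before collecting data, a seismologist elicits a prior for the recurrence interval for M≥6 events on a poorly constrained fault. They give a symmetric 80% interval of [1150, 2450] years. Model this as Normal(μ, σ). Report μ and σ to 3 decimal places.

A symmetric 80% interval runs μ ± z·σ with z = 1.282.
Half-width = 650, so σ = 650/1.282 = 507.198.
μ is the interval midpoint, 1800.000.

μ = 1800.000, σ = 507.198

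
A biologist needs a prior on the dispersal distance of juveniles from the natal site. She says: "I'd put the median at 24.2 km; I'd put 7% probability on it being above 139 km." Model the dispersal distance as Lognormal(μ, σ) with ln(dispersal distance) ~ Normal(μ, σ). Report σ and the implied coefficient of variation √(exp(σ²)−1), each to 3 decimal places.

If T ~ Lognormal(μ,σ) then ln T ~ Normal(μ,σ), so the p-quantile of ln T is μ + z_p·σ.
ln(24.2) = 3.186 and ln(139) = 4.934; z_{0.5} = 0, z_{0.93} = 1.476.
σ = (4.934 − 3.186)/(1.476 − (0)) = 1.185.
μ = 3.186 − (0)·1.185 = 3.186.
CV = √(exp(σ²)−1) = √(exp(1.4031)−1) = 1.752.

σ ≈ 1.185, CV ≈ 1.752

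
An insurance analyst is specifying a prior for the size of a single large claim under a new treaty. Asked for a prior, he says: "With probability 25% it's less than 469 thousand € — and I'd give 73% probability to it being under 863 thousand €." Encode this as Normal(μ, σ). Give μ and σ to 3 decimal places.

For Normal(μ,σ), the p-quantile is μ + z_p·σ. Here z_{0.25} = -0.6745, z_{0.73} = 0.6128.
So 469 = μ − 0.6745σ and 863 = μ + 0.6128σ.
Subtracting: σ = (863 − 469)/(0.6128 − (-0.6745)) = 306.066.
Then μ = 469 − (-0.6745)·306.066 = 675.439.

μ = 675.439, σ = 306.066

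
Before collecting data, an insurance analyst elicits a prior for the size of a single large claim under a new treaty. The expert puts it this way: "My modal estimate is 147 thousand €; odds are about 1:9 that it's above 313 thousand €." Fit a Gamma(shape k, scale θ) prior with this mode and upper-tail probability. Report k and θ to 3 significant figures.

k ≈ 4.36, θ ≈ 43.7

Gamma(k,θ) with k>1 has mode (k−1)θ, so θ = 147/(k−1).
Need P(X < 313) = 0.9 with θ tied to k this way. Start at k = 2, θ = 147: P(X<313) ≈ 0.628.
Too low — raise k to concentrate. Iterating converges to k ≈ 4.36.
Then θ = 147/(4.36−1) ≈ 43.7.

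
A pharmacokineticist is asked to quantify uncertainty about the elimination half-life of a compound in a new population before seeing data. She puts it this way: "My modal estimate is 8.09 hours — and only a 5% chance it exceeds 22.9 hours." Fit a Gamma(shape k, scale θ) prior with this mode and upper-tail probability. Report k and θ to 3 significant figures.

k ≈ 3.47, θ ≈ 3.28

Gamma(k,θ) with k>1 has mode (k−1)θ, so θ = 8.09/(k−1).
Need P(X < 22.9) = 0.95 with θ tied to k this way. Start at k = 2, θ = 8.09: P(X<22.9) ≈ 0.774.
Too low — raise k to concentrate. Iterating converges to k ≈ 3.47.
Then θ = 8.09/(3.47−1) ≈ 3.28.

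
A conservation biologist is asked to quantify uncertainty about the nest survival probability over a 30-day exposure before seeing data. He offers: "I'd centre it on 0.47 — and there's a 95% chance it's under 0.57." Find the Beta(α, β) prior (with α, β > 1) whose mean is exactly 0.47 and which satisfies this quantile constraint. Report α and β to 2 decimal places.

With mean 0.47 fixed, write α = 0.47s, β = 0.53s where s = α+β.
Need P(θ < 0.57) = 0.95 under Beta(0.47s, 0.53s). Normal approximation: (q−m)/√(m(1−m)/s) ≈ z_{0.95} = 1.64, so s ≈ 0.47·0.53·(1.64)²/(0.57−0.47)² = 67.4.
At s = 67.4: P(θ<0.57) ≈ 0.950. Adjusting to match 0.95 gives s ≈ 67.22.
So α = 0.47·67.22 ≈ 31.59, β = 0.53·67.22 ≈ 35.63.

α ≈ 31.59, β ≈ 35.63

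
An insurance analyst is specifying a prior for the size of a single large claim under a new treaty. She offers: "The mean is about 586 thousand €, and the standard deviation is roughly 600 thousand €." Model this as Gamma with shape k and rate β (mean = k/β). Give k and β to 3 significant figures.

k ≈ 0.954, β ≈ 0.00163

For Gamma(k, rate β): mean = k/β, variance = k/β², so CV = 1/√k.
CV = SD/mean = 600/586 = 1.024, hence k = 1/CV² = 0.954.
Then β = k/mean = 0.954/586 = 0.00163.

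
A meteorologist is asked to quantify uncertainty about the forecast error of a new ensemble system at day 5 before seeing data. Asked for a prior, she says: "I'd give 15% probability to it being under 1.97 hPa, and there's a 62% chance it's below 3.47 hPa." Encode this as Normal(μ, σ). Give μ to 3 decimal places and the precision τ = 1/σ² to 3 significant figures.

μ = 3.129, τ = 0.8

For Normal(μ,σ), the p-quantile is μ + z_p·σ. Here z_{0.15} = -1.036, z_{0.62} = 0.3055.
So 1.97 = μ − 1.036σ and 3.47 = μ + 0.3055σ.
Subtracting: σ = (3.47 − 1.97)/(0.3055 − (-1.036)) = 1.118.
Then μ = 1.97 − (-1.036)·1.118 = 3.129.
Precision τ = 1/σ² = 1/1.118² = 0.8.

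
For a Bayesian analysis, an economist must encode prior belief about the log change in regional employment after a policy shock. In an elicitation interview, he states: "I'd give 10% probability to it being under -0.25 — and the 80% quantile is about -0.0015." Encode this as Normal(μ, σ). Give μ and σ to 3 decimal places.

The p-quantile of Normal(μ,σ) is μ + z_p·σ, with z_{0.1} = -1.282 and z_{0.8} = 0.8416.
Eliminate σ: μ = (z₂·x₁ − z₁·x₂)/(z₂ − z₁) = (0.8416·-0.25 − (-1.282)·-0.0015)/2.123 = -0.100.
Then σ = (x₂ − x₁)/(z₂ − z₁) = (-0.0015 − -0.25)/2.123 = 0.117.

μ = -0.100, σ = 0.117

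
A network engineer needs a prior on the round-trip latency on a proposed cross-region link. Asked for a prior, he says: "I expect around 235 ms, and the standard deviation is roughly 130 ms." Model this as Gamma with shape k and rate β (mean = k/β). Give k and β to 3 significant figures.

k ≈ 3.27, β ≈ 0.0139

For Gamma(k, rate β): mean = k/β, variance = k/β², so CV = 1/√k.
CV = SD/mean = 130/235 = 0.5532, hence k = 1/CV² = 3.27.
Then β = k/mean = 3.27/235 = 0.0139.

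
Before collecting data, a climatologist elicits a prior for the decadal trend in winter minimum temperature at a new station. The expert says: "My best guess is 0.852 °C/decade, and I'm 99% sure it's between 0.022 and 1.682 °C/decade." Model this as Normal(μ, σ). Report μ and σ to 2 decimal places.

μ = 0.85, σ = 0.32

A symmetric 99% interval runs μ ± z·σ with z = 2.576.
Half-width = 0.83, so σ = 0.83/2.576 = 0.32.
μ is the stated best guess, 0.85.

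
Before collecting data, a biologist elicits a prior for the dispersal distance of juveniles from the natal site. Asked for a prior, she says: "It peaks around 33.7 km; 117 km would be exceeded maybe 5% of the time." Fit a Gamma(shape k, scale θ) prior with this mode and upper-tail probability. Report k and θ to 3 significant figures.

Gamma(k,θ) with k>1 has mode (k−1)θ, so θ = 33.7/(k−1).
Need P(X < 117) = 0.95 with θ tied to k this way. Start at k = 2, θ = 33.7: P(X<117) ≈ 0.861.
Too low — raise k to concentrate. Iterating converges to k ≈ 2.67.
Then θ = 33.7/(2.67−1) ≈ 20.2.

k ≈ 2.67, θ ≈ 20.2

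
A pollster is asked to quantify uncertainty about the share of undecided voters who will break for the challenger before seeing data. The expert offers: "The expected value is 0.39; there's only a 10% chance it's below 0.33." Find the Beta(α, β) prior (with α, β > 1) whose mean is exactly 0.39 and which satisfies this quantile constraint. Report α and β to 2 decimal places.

With mean 0.39 fixed, write α = 0.39s, β = 0.61s where s = α+β.
Need P(θ < 0.33) = 0.1 under Beta(0.39s, 0.61s). Normal approximation: (q−m)/√(m(1−m)/s) ≈ z_{0.1} = -1.28, so s ≈ 0.39·0.61·(-1.28)²/(0.33−0.39)² = 108.5.
At s = 108.5: P(θ<0.33) ≈ 0.098. Adjusting to match 0.1 gives s ≈ 106.54.
So α = 0.39·106.54 ≈ 41.55, β = 0.61·106.54 ≈ 64.99.

α ≈ 41.55, β ≈ 64.99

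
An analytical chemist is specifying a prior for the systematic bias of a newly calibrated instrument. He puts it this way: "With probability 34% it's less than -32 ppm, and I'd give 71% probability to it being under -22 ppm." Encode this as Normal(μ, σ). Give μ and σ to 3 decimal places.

For Normal(μ,σ), the p-quantile is μ + z_p·σ. Here z_{0.34} = -0.4125, z_{0.71} = 0.5534.
So -32 = μ − 0.4125σ and -22 = μ + 0.5534σ.
Subtracting: σ = (-22 − -32)/(0.5534 − (-0.4125)) = 10.354.
Then μ = -32 − (-0.4125)·10.354 = -27.730.

μ = -27.730, σ = 10.354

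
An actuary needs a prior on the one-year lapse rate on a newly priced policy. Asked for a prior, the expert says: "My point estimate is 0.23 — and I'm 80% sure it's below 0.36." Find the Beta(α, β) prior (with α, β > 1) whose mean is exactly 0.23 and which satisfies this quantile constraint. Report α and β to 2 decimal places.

α ≈ 1.43, β ≈ 4.78

With mean 0.23 fixed, write α = 0.23s, β = 0.77s where s = α+β.
Need P(θ < 0.36) = 0.8 under Beta(0.23s, 0.77s). Normal approximation: (q−m)/√(m(1−m)/s) ≈ z_{0.8} = 0.842, so s ≈ 0.23·0.77·(0.842)²/(0.36−0.23)² = 7.4.
At s = 7.4: P(θ<0.36) ≈ 0.814. Adjusting to match 0.8 gives s ≈ 6.20.
So α = 0.23·6.20 ≈ 1.43, β = 0.77·6.20 ≈ 4.78.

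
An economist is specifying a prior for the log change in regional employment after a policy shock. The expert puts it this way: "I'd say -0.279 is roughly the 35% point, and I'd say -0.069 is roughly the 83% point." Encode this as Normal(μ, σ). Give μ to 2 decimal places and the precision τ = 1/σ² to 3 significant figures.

μ = -0.22, τ = 40.7

The p-quantile of Normal(μ,σ) is μ + z_p·σ, with z_{0.35} = -0.3853 and z_{0.83} = 0.9542.
Eliminate σ: μ = (z₂·x₁ − z₁·x₂)/(z₂ − z₁) = (0.9542·-0.279 − (-0.3853)·-0.069)/1.339 = -0.22.
Then σ = (x₂ − x₁)/(z₂ − z₁) = (-0.069 − -0.279)/1.339 = 0.16.
Precision τ = 1/σ² = 1/0.1568² = 40.7.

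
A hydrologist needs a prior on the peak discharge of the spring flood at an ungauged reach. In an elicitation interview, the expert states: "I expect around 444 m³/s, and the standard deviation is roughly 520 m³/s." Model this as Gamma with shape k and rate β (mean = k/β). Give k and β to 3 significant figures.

k ≈ 0.729, β ≈ 0.00164

For Gamma(k, rate β): mean = k/β, variance = k/β², so CV = 1/√k.
CV = SD/mean = 520/444 = 1.171, hence k = 1/CV² = 0.729.
Then β = k/mean = 0.729/444 = 0.00164.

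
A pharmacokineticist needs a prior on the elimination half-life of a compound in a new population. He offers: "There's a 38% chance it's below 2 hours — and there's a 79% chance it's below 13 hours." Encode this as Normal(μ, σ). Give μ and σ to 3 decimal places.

μ = 5.022, σ = 9.893

For Normal(μ,σ), the p-quantile is μ + z_p·σ. Here z_{0.38} = -0.3055, z_{0.79} = 0.8064.
So 2 = μ − 0.3055σ and 13 = μ + 0.8064σ.
Subtracting: σ = (13 − 2)/(0.8064 − (-0.3055)) = 9.893.
Then μ = 2 − (-0.3055)·9.893 = 5.022.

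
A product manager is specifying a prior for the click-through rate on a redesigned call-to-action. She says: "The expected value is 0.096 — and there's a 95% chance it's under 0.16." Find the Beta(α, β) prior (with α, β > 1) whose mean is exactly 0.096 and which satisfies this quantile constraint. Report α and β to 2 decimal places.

α ≈ 6.60, β ≈ 62.18

With mean 0.096 fixed, write α = 0.096s, β = 0.904s where s = α+β.
Need P(θ < 0.16) = 0.95 under Beta(0.096s, 0.904s). Normal approximation: (q−m)/√(m(1−m)/s) ≈ z_{0.95} = 1.64, so s ≈ 0.096·0.904·(1.64)²/(0.16−0.096)² = 57.3.
At s = 57.3: P(θ<0.16) ≈ 0.936. Adjusting to match 0.95 gives s ≈ 68.79.
So α = 0.096·68.79 ≈ 6.60, β = 0.904·68.79 ≈ 62.18.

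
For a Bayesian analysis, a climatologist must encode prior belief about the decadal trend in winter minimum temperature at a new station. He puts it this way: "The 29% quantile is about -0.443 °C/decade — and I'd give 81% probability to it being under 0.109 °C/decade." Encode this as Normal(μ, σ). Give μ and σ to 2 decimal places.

μ = -0.23, σ = 0.39

For Normal(μ,σ), the p-quantile is μ + z_p·σ. Here z_{0.29} = -0.5534, z_{0.81} = 0.8779.
So -0.443 = μ − 0.5534σ and 0.109 = μ + 0.8779σ.
Subtracting: σ = (0.109 − -0.443)/(0.8779 − (-0.5534)) = 0.39.
Then μ = -0.443 − (-0.5534)·0.39 = -0.23.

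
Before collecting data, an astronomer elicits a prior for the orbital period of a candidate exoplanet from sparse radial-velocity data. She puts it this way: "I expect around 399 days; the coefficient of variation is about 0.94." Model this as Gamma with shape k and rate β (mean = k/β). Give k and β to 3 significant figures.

For Gamma(k, rate β): mean = k/β, variance = k/β², so CV = 1/√k.
CV = 0.94, hence k = 1/CV² = 1.13.
Then β = k/mean = 1.13/399 = 0.00284.

k ≈ 1.13, β ≈ 0.00284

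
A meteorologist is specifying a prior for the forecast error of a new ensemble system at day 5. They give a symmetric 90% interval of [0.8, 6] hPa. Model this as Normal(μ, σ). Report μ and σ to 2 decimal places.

A symmetric 90% interval runs μ ± z·σ with z = 1.645.
Half-width = 2.6, so σ = 2.6/1.645 = 1.58.
μ is the interval midpoint, 3.40.

μ = 3.40, σ = 1.58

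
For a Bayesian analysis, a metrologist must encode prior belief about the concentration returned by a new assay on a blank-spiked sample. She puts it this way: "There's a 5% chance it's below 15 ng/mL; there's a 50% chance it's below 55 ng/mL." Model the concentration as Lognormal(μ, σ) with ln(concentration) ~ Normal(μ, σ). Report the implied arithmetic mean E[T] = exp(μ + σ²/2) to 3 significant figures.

E[T] ≈ 75.1 ng/mL

If T ~ Lognormal(μ,σ) then ln T ~ Normal(μ,σ), so the p-quantile of ln T is μ + z_p·σ.
ln(15) = 2.708 and ln(55) = 4.007; z_{0.05} = -1.645, z_{0.5} = 0.
σ = (4.007 − 2.708)/(0 − (-1.645)) = 0.790.
μ = 2.708 − (-1.645)·0.790 = 4.007.
E[T] = exp(μ + σ²/2) = exp(4.007 + 0.3120) = 75.1 ng/mL.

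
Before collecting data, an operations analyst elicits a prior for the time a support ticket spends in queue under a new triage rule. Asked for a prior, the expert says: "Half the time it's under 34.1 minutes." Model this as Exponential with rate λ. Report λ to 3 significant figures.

Exponential median = ln 2 / λ, so λ = ln 2 / 34.1 = 0.0203.

λ ≈ 0.0203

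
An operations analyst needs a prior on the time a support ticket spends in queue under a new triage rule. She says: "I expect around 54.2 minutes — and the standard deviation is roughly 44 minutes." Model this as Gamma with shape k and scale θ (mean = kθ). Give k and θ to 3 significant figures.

k ≈ 1.52, θ ≈ 35.7

For Gamma(k, scale θ): mean = kθ, variance = kθ², so CV = 1/√k.
CV = SD/mean = 44/54.2 = 0.8118, hence k = 1/CV² = 1.52.
Then θ = mean/k = 54.2/1.52 = 35.7.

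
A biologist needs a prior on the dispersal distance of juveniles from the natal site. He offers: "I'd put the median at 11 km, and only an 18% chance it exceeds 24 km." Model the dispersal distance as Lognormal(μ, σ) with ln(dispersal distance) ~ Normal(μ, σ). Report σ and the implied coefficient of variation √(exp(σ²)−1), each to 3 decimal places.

σ ≈ 0.852, CV ≈ 1.033

If T ~ Lognormal(μ,σ) then ln T ~ Normal(μ,σ), so the p-quantile of ln T is μ + z_p·σ.
ln(11) = 2.398 and ln(24) = 3.178; z_{0.5} = 0, z_{0.82} = 0.9154.
σ = (3.178 − 2.398)/(0.9154 − (0)) = 0.852.
μ = 2.398 − (0)·0.852 = 2.398.
CV = √(exp(σ²)−1) = √(exp(0.7264)−1) = 1.033.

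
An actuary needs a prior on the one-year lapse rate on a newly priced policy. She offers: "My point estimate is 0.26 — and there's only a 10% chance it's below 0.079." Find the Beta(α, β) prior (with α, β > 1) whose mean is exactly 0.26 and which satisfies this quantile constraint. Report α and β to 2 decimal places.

α ≈ 1.90, β ≈ 5.40

With mean 0.26 fixed, write α = 0.26s, β = 0.74s where s = α+β.
Need P(θ < 0.079) = 0.1 under Beta(0.26s, 0.74s). Normal approximation: (q−m)/√(m(1−m)/s) ≈ z_{0.1} = -1.28, so s ≈ 0.26·0.74·(-1.28)²/(0.079−0.26)² = 9.6.
At s = 9.6: P(θ<0.079) ≈ 0.064. Adjusting to match 0.1 gives s ≈ 7.30.
So α = 0.26·7.30 ≈ 1.90, β = 0.74·7.30 ≈ 5.40.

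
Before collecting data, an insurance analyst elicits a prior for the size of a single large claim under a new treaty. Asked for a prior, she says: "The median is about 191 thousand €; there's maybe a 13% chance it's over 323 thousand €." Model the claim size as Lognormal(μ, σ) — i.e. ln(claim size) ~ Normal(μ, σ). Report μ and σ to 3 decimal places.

If T ~ Lognormal(μ,σ) then ln T ~ Normal(μ,σ), so the p-quantile of ln T is μ + z_p·σ.
ln(191) = 5.252 and ln(323) = 5.778; z_{0.5} = 0, z_{0.87} = 1.126.
σ = (5.778 − 5.252)/(1.126 − (0)) = 0.466.
μ = 5.252 − (0)·0.466 = 5.252.

μ ≈ 5.252, σ ≈ 0.466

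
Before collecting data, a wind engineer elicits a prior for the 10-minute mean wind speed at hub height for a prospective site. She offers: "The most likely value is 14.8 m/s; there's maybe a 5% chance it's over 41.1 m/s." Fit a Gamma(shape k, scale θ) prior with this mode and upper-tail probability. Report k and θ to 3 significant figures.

k ≈ 3.57, θ ≈ 5.76

Gamma(k,θ) with k>1 has mode (k−1)θ, so θ = 14.8/(k−1).
Need P(X < 41.1) = 0.95 with θ tied to k this way. Start at k = 2, θ = 14.8: P(X<41.1) ≈ 0.765.
Too low — raise k to concentrate. Iterating converges to k ≈ 3.57.
Then θ = 14.8/(3.57−1) ≈ 5.76.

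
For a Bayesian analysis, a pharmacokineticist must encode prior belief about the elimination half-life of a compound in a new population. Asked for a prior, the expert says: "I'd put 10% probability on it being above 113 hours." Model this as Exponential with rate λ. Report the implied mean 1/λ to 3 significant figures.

mean ≈ 49.1 hours

P(T > 113.0) = e^(−λ·113.0) = 0.1, so λ = −ln(0.1)/113.0 = 0.0204.
Mean = 1/λ = 49.1 hours.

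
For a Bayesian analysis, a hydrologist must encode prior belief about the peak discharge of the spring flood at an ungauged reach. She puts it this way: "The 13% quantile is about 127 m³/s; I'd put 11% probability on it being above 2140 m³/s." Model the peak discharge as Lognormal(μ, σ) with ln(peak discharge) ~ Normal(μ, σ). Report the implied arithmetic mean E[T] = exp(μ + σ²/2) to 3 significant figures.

If T ~ Lognormal(μ,σ) then ln T ~ Normal(μ,σ), so the p-quantile of ln T is μ + z_p·σ.
ln(127) = 4.844 and ln(2140) = 7.669; z_{0.13} = -1.126, z_{0.89} = 1.227.
σ = (7.669 − 4.844)/(1.227 − (-1.126)) = 1.200.
μ = 4.844 − (-1.126)·1.200 = 6.196.
E[T] = exp(μ + σ²/2) = exp(6.196 + 0.7204) = 1010 m³/s.

E[T] ≈ 1010 m³/s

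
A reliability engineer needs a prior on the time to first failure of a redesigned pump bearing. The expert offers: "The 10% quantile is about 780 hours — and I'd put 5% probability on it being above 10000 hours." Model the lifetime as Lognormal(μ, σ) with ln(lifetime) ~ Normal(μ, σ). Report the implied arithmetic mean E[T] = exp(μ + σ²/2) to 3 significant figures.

E[T] ≈ 3490 hours

If T ~ Lognormal(μ,σ) then ln T ~ Normal(μ,σ), so the p-quantile of ln T is μ + z_p·σ.
ln(780) = 6.659 and ln(10000) = 9.21; z_{0.1} = -1.282, z_{0.95} = 1.645.
σ = (9.21 − 6.659)/(1.645 − (-1.282)) = 0.872.
μ = 6.659 − (-1.282)·0.872 = 7.776.
E[T] = exp(μ + σ²/2) = exp(7.776 + 0.3800) = 3490 hours.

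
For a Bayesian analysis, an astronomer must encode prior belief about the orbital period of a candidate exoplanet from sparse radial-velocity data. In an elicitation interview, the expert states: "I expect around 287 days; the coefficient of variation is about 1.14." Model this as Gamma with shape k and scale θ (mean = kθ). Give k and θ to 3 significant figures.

For Gamma(k, scale θ): mean = kθ, variance = kθ², so CV = 1/√k.
CV = 1.14, hence k = 1/CV² = 0.769.
Then θ = mean/k = 287/0.769 = 373.

k ≈ 0.769, θ ≈ 373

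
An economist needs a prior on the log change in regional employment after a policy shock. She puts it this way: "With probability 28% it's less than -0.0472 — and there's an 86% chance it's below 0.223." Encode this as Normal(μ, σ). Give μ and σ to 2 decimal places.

For Normal(μ,σ), the p-quantile is μ + z_p·σ. Here z_{0.28} = -0.5828, z_{0.86} = 1.08.
So -0.0472 = μ − 0.5828σ and 0.223 = μ + 1.08σ.
Subtracting: σ = (0.223 − -0.0472)/(1.08 − (-0.5828)) = 0.16.
Then μ = -0.0472 − (-0.5828)·0.16 = 0.05.

μ = 0.05, σ = 0.16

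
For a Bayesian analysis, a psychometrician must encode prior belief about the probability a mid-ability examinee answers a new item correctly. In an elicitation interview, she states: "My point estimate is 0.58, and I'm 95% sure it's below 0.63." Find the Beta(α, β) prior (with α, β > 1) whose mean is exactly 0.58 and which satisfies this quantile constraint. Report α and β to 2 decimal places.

α ≈ 150.26, β ≈ 108.81

With mean 0.58 fixed, write α = 0.58s, β = 0.42s where s = α+β.
Need P(θ < 0.63) = 0.95 under Beta(0.58s, 0.42s). Normal approximation: (q−m)/√(m(1−m)/s) ≈ z_{0.95} = 1.64, so s ≈ 0.58·0.42·(1.64)²/(0.63−0.58)² = 263.6.
At s = 263.6: P(θ<0.63) ≈ 0.951. Adjusting to match 0.95 gives s ≈ 259.08.
So α = 0.58·259.08 ≈ 150.26, β = 0.42·259.08 ≈ 108.81.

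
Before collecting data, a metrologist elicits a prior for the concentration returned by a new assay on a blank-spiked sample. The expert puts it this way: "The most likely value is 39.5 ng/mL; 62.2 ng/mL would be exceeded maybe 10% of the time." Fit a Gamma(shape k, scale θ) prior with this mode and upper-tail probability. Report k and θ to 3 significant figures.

Gamma(k,θ) with k>1 has mode (k−1)θ, so θ = 39.5/(k−1).
Need P(X < 62.2) = 0.9 with θ tied to k this way. Start at k = 2, θ = 39.5: P(X<62.2) ≈ 0.467.
Too low — raise k to concentrate. Iterating converges to k ≈ 10.1.
Then θ = 39.5/(10.1−1) ≈ 4.34.

k ≈ 10.1, θ ≈ 4.34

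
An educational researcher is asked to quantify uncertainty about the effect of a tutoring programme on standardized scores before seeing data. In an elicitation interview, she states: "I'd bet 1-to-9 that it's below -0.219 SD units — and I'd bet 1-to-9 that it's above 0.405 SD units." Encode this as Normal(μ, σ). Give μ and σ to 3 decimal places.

The p-quantile of Normal(μ,σ) is μ + z_p·σ, with z_{0.1} = -1.282 and z_{0.9} = 1.282.
Eliminate σ: μ = (z₂·x₁ − z₁·x₂)/(z₂ − z₁) = (1.282·-0.219 − (-1.282)·0.405)/2.563 = 0.093.
Then σ = (x₂ − x₁)/(z₂ − z₁) = (0.405 − -0.219)/2.563 = 0.243.

μ = 0.093, σ = 0.243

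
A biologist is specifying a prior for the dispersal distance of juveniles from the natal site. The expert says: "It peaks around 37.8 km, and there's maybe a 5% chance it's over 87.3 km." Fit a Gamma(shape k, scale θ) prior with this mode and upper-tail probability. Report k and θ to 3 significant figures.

Gamma(k,θ) with k>1 has mode (k−1)θ, so θ = 37.8/(k−1).
Need P(X < 87.3) = 0.95 with θ tied to k this way. Start at k = 2, θ = 37.8: P(X<87.3) ≈ 0.671.
Too low — raise k to concentrate. Iterating converges to k ≈ 4.91.
Then θ = 37.8/(4.91−1) ≈ 9.67.

k ≈ 4.91, θ ≈ 9.67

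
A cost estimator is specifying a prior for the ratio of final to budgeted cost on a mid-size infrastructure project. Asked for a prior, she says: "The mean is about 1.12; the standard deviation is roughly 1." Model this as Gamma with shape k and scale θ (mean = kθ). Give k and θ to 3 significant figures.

k ≈ 1.25, θ ≈ 0.893

For Gamma(k, scale θ): mean = kθ, variance = kθ², so CV = 1/√k.
CV = SD/mean = 1/1.12 = 0.8929, hence k = 1/CV² = 1.25.
Then θ = mean/k = 1.12/1.25 = 0.893.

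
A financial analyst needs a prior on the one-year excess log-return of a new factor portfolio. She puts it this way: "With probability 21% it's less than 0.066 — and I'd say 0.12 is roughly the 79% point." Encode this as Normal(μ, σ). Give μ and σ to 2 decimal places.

The p-quantile of Normal(μ,σ) is μ + z_p·σ, with z_{0.21} = -0.8064 and z_{0.79} = 0.8064.
Eliminate σ: μ = (z₂·x₁ − z₁·x₂)/(z₂ − z₁) = (0.8064·0.066 − (-0.8064)·0.12)/1.613 = 0.09.
Then σ = (x₂ − x₁)/(z₂ − z₁) = (0.12 − 0.066)/1.613 = 0.03.

μ = 0.09, σ = 0.03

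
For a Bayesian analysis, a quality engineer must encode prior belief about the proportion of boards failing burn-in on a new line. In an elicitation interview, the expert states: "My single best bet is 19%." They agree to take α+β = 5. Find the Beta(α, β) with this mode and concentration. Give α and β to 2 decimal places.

α = 1.57, β = 3.43

For α,β > 1 the Beta mode is (α−1)/(α+β−2). With α+β = 5, the mode is (α−1)/3.
Set (α−1)/3 = 0.19 → α = 1 + 0.19·3 = 1.57.
β = 5 − α = 3.43.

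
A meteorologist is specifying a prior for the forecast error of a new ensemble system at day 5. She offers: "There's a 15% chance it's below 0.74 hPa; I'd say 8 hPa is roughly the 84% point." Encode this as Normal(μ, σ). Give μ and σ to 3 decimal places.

The p-quantile of Normal(μ,σ) is μ + z_p·σ, with z_{0.15} = -1.036 and z_{0.84} = 0.9945.
Eliminate σ: μ = (z₂·x₁ − z₁·x₂)/(z₂ − z₁) = (0.9945·0.74 − (-1.036)·8)/2.031 = 4.445.
Then σ = (x₂ − x₁)/(z₂ − z₁) = (8 − 0.74)/2.031 = 3.575.

μ = 4.445, σ = 3.575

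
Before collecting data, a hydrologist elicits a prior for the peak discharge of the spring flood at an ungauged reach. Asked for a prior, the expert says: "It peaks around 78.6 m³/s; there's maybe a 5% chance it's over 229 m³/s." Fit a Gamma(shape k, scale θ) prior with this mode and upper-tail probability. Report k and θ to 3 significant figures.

Gamma(k,θ) with k>1 has mode (k−1)θ, so θ = 78.6/(k−1).
Need P(X < 229) = 0.95 with θ tied to k this way. Start at k = 2, θ = 78.6: P(X<229) ≈ 0.788.
Too low — raise k to concentrate. Iterating converges to k ≈ 3.33.
Then θ = 78.6/(3.33−1) ≈ 33.8.

k ≈ 3.33, θ ≈ 33.8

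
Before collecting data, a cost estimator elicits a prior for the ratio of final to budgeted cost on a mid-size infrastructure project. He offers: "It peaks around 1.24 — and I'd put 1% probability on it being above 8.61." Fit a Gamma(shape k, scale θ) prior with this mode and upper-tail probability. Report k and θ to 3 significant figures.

Gamma(k,θ) with k>1 has mode (k−1)θ, so θ = 1.24/(k−1).
Need P(X < 8.61) = 0.99 with θ tied to k this way. Start at k = 2, θ = 1.24: P(X<8.61) ≈ 0.992.
Too high — lower k to spread out. Iterating converges to k ≈ 1.94.
Then θ = 1.24/(1.94−1) ≈ 1.32.

k ≈ 1.94, θ ≈ 1.32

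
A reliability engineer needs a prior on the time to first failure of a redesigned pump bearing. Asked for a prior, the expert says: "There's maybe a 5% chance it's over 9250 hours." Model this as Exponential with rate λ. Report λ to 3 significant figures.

λ ≈ 0.000324

P(T > 9250.0) = e^(−λ·9250.0) = 0.05, so λ = −ln(0.05)/9250.0 = 0.000324.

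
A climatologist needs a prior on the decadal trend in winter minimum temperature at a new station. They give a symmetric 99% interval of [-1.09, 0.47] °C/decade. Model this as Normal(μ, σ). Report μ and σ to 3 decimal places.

A symmetric 99% interval runs μ ± z·σ with z = 2.576.
Half-width = 0.78, so σ = 0.78/2.576 = 0.303.
μ is the interval midpoint, -0.310.

μ = -0.310, σ = 0.303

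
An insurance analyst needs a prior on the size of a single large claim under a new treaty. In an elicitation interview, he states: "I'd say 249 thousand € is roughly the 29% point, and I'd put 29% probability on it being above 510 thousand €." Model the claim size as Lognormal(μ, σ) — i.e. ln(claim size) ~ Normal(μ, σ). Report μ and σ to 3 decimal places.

μ ≈ 5.876, σ ≈ 0.648

If T ~ Lognormal(μ,σ) then ln T ~ Normal(μ,σ), so the p-quantile of ln T is μ + z_p·σ.
ln(249) = 5.517 and ln(510) = 6.234; z_{0.29} = -0.5534, z_{0.71} = 0.5534.
σ = (6.234 − 5.517)/(0.5534 − (-0.5534)) = 0.648.
μ = 5.517 − (-0.5534)·0.648 = 5.876.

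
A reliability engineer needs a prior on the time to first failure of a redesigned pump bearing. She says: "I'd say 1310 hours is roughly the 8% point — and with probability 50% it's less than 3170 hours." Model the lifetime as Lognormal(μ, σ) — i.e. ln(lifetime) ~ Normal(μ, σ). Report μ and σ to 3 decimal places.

If T ~ Lognormal(μ,σ) then ln T ~ Normal(μ,σ), so the p-quantile of ln T is μ + z_p·σ.
ln(1310) = 7.178 and ln(3170) = 8.061; z_{0.08} = -1.405, z_{0.5} = 0.
σ = (8.061 − 7.178)/(0 − (-1.405)) = 0.629.
μ = 7.178 − (-1.405)·0.629 = 8.061.

μ ≈ 8.061, σ ≈ 0.629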